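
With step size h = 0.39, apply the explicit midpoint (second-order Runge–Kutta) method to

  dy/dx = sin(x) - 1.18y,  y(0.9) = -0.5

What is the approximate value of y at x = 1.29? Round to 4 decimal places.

-0.0465

Midpoint: k1 = f(x_n, y_n); k2 = f(x_n + h/2, y_n + (h/2)·k1); y_{n+1} = y_n + h·k2.
x=0.900000, y=-0.500000:
  k1 = f(0.900000, -0.500000) = 1.373327
  k2 = f(1.095000, -0.232201) = 1.162926
  y ← -0.500000 + 0.39·1.162926 = -0.046459
y(1.29) ≈ -0.0465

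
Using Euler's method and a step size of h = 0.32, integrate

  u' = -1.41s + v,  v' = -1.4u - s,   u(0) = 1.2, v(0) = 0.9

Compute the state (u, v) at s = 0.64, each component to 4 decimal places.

1.4596, -0.4066

Euler on (u,v): u_{n+1} = u_n + h·u', v_{n+1} = v_n + h·v'.
0.000000: (1.200000, 0.900000); f=(0.900000, -1.680000) → (1.488000, 0.362400)
0.320000: (1.488000, 0.362400); f=(-0.088800, -2.403200) → (1.459584, -0.406624)
(u(0.64), v(0.64)) ≈ (1.4596, -0.4066)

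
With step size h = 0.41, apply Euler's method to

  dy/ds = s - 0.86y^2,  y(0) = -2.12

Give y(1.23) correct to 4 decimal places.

Euler: y_{n+1} = y_n + h·f(s_n, y_n).
s=0.000000, y=-2.120000: f=-3.865184 → y ← -2.120000 + 0.41·(-3.865184) = -3.704725
s=0.410000, y=-3.704725: f=-11.393492 → y ← -3.704725 + 0.41·(-11.393492) = -8.376057
s=0.820000, y=-8.376057: f=-59.516166 → y ← -8.376057 + 0.41·(-59.516166) = -32.777685
y(1.23) ≈ -32.7777

-32.7777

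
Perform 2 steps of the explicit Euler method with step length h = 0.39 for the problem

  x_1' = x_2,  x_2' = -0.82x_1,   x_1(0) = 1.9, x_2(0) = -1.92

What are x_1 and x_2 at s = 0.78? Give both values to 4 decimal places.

Euler on (x_1,x_2): x_1_{n+1} = x_1_n + h·x_1', x_2_{n+1} = x_2_n + h·x_2'.
0.000000: (1.900000, -1.920000); f=(-1.920000, -1.558000) → (1.151200, -2.527620)
0.390000: (1.151200, -2.527620); f=(-2.527620, -0.943984) → (0.165428, -2.895774)
(x_1(0.78), x_2(0.78)) ≈ (0.1654, -2.8958)

0.1654, -2.8958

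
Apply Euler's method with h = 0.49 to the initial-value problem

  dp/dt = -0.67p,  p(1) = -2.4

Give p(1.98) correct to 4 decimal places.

Euler: p_{n+1} = p_n + h·f(t_n, p_n).
t=1.000000, p=-2.400000: f=1.608000 → p ← -2.400000 + 0.49·1.608000 = -1.612080
t=1.490000, p=-1.612080: f=1.080094 → p ← -1.612080 + 0.49·1.080094 = -1.082834
p(1.98) ≈ -1.0828

-1.0828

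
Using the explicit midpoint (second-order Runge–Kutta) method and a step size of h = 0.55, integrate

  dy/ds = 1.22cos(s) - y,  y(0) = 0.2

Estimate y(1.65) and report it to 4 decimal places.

Midpoint: k1 = f(s_n, y_n); k2 = f(s_n + h/2, y_n + (h/2)·k1); y_{n+1} = y_n + h·k2.
s=0.000000, y=0.200000:
  k1 = f(0.000000, 0.200000) = 1.020000
  k2 = f(0.275000, 0.480500) = 0.693659
  y ← 0.200000 + 0.55·0.693659 = 0.581512
s=0.550000, y=0.581512:
  k1 = f(0.550000, 0.581512) = 0.458568
  k2 = f(0.825000, 0.707618) = 0.120221
  y ← 0.581512 + 0.55·0.120221 = 0.647634
s=1.100000, y=0.647634:
  k1 = f(1.100000, 0.647634) = -0.094247
  k2 = f(1.375000, 0.621716) = -0.384368
  y ← 0.647634 + 0.55·(-0.384368) = 0.436232
y(1.65) ≈ 0.4362

0.4362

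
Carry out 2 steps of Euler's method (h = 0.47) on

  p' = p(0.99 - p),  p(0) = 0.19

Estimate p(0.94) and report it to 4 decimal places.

Euler: p_{n+1} = p_n + h·f(t_n, p_n).
t=0.000000, p=0.190000: f=0.152000 → p ← 0.190000 + 0.47·0.152000 = 0.261440
t=0.470000, p=0.261440: f=0.190475 → p ← 0.261440 + 0.47·0.190475 = 0.350963
p(0.94) ≈ 0.3510

0.3510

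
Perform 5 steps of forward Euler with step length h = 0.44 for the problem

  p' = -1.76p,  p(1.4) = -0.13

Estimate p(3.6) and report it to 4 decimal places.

-0.0001

Euler: p_{n+1} = p_n + h·f(x_n, p_n).
x=1.400000, p=-0.130000: f=0.228800 → p ← -0.130000 + 0.44·0.228800 = -0.029328
x=1.840000, p=-0.029328: f=0.051617 → p ← -0.029328 + 0.44·0.051617 = -0.006616
x=2.280000, p=-0.006616: f=0.011645 → p ← -0.006616 + 0.44·0.011645 = -0.001493
x=2.720000, p=-0.001493: f=0.002627 → p ← -0.001493 + 0.44·0.002627 = -0.000337
x=3.160000, p=-0.000337: f=0.000593 → p ← -0.000337 + 0.44·0.000593 = -0.000076
p(3.6) ≈ -0.0001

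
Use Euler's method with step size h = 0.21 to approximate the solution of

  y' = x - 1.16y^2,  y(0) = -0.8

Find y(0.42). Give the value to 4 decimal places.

Euler: y_{n+1} = y_n + h·f(x_n, y_n).
x=0.000000, y=-0.800000: f=-0.742400 → y ← -0.800000 + 0.21·(-0.742400) = -0.955904
x=0.210000, y=-0.955904: f=-0.849953 → y ← -0.955904 + 0.21·(-0.849953) = -1.134394
y(0.42) ≈ -1.1344

-1.1344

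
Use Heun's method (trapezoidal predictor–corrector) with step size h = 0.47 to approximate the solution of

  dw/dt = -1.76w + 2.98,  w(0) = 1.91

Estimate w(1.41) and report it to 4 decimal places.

1.7228

Heun: k1 = f(t_n, w_n); k2 = f(t_n + h, w_n + h·k1); w_{n+1} = w_n + (h/2)·(k1 + k2).
t=0.000000, w=1.910000:
  k1 = f(0.000000, 1.910000) = -0.381600
  k2 = f(0.470000, 1.730648) = -0.065940
  w ← 1.910000 + (0.47/2)·(-0.381600 + (-0.065940)) = 1.804828
t=0.470000, w=1.804828:
  k1 = f(0.470000, 1.804828) = -0.196497
  k2 = f(0.940000, 1.712474) = -0.033955
  w ← 1.804828 + (0.47/2)·(-0.196497 + (-0.033955)) = 1.750672
t=0.940000, w=1.750672:
  k1 = f(0.940000, 1.750672) = -0.101182
  k2 = f(1.410000, 1.703116) = -0.017484
  w ← 1.750672 + (0.47/2)·(-0.101182 + (-0.017484)) = 1.722785
w(1.41) ≈ 1.7228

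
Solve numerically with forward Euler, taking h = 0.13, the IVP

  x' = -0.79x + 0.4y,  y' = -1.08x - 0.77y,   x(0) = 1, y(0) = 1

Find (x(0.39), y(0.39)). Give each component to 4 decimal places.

0.8284, 0.3700

Euler on (x,y): x_{n+1} = x_n + h·x', y_{n+1} = y_n + h·y'.
0.000000: (1.000000, 1.000000); f=(-0.390000, -1.850000) → (0.949300, 0.759500)
0.130000: (0.949300, 0.759500); f=(-0.446147, -1.610059) → (0.891301, 0.550192)
0.260000: (0.891301, 0.550192); f=(-0.484051, -1.386253) → (0.828374, 0.369979)
(x(0.39), y(0.39)) ≈ (0.8284, 0.3700)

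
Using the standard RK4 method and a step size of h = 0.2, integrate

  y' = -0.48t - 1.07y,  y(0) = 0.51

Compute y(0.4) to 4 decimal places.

RK4: k1 = f(t_n, y_n); k2 = f(t_n + h/2, y_n + (h/2)·k1); k3 = f(t_n + h/2, y_n + (h/2)·k2); k4 = f(t_n + h, y_n + h·k3); y_{n+1} = y_n + (h/6)·(k1 + 2k2 + 2k3 + k4).
t=0.000000, y=0.510000:
  k1 = f(0.000000, 0.510000) = -0.545700
  k2 = f(0.100000, 0.455430) = -0.535310
  k3 = f(0.100000, 0.456469) = -0.536422
  k4 = f(0.200000, 0.402716) = -0.526906
  y ← 0.510000 + (0.2/6)·(k1 + 2k2 + 2k3 + k4) = 0.402798
t=0.200000, y=0.402798:
  k1 = f(0.200000, 0.402798) = -0.526994
  k2 = f(0.300000, 0.350098) = -0.518605
  k3 = f(0.300000, 0.350937) = -0.519503
  k4 = f(0.400000, 0.298897) = -0.511820
  y ← 0.402798 + (0.2/6)·(k1 + 2k2 + 2k3 + k4) = 0.298963
y(0.4) ≈ 0.2990

0.2990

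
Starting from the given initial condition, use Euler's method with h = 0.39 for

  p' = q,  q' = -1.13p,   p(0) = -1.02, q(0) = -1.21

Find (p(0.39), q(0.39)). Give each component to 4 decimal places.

-1.4919, -0.7605

Euler on (p,q): p_{n+1} = p_n + h·p', q_{n+1} = q_n + h·q'.
0.000000: (-1.020000, -1.210000); f=(-1.210000, 1.152600) → (-1.491900, -0.760486)
(p(0.39), q(0.39)) ≈ (-1.4919, -0.7605)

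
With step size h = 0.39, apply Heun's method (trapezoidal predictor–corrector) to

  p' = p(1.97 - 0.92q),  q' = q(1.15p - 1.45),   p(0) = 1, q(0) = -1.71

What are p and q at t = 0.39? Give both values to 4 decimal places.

Heun on (p,q): k1 = f(t_n, state_n); k2 = f(t_n + h, state_n + h·k1); state_{n+1} = state_n + (h/2)·(k1 + k2).
0.000000: (1.000000, -1.710000)
  k1 = (3.543200, 0.513000)
  predictor → (2.381848, -1.509930)
  k2 = (8.000950, -1.946489)
  → (3.251109, -1.989530)
(p(0.39), q(0.39)) ≈ (3.2511, -1.9895)

3.2511, -1.9895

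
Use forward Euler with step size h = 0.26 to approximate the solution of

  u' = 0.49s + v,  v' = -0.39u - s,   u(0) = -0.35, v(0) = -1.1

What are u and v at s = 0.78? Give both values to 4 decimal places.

-1.0910, -1.1136

Euler on (u,v): u_{n+1} = u_n + h·u', v_{n+1} = v_n + h·v'.
0.000000: (-0.350000, -1.100000); f=(-1.100000, 0.136500) → (-0.636000, -1.064510)
0.260000: (-0.636000, -1.064510); f=(-0.937110, -0.011960) → (-0.879649, -1.067620)
0.520000: (-0.879649, -1.067620); f=(-0.812820, -0.176937) → (-1.090982, -1.113623)
(u(0.78), v(0.78)) ≈ (-1.0910, -1.1136)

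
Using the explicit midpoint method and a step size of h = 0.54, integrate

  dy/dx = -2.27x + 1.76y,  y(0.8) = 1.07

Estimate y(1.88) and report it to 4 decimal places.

-0.8503

Midpoint: k1 = f(x_n, y_n); k2 = f(x_n + h/2, y_n + (h/2)·k1); y_{n+1} = y_n + h·k2.
x=0.800000, y=1.070000:
  k1 = f(0.800000, 1.070000) = 0.067200
  k2 = f(1.070000, 1.088144) = -0.513767
  y ← 1.070000 + 0.54·(-0.513767) = 0.792566
x=1.340000, y=0.792566:
  k1 = f(1.340000, 0.792566) = -1.646884
  k2 = f(1.610000, 0.347907) = -3.042383
  y ← 0.792566 + 0.54·(-3.042383) = -0.850321
y(1.88) ≈ -0.8503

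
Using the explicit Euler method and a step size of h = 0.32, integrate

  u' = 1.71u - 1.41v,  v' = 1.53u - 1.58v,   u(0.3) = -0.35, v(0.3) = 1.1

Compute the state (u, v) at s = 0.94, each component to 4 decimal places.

Euler on (u,v): u_{n+1} = u_n + h·u', v_{n+1} = v_n + h·v'.
0.300000: (-0.350000, 1.100000); f=(-2.149500, -2.273500) → (-1.037840, 0.372480)
0.620000: (-1.037840, 0.372480); f=(-2.299903, -2.176414) → (-1.773809, -0.323972)
(u(0.94), v(0.94)) ≈ (-1.7738, -0.3240)

-1.7738, -0.3240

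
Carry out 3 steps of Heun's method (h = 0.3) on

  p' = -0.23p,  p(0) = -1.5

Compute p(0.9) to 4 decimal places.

Heun: k1 = f(t_n, p_n); k2 = f(t_n + h, p_n + h·k1); p_{n+1} = p_n + (h/2)·(k1 + k2).
t=0.000000, p=-1.500000:
  k1 = f(0.000000, -1.500000) = 0.345000
  k2 = f(0.300000, -1.396500) = 0.321195
  p ← -1.500000 + (0.3/2)·(0.345000 + 0.321195) = -1.400071
t=0.300000, p=-1.400071:
  k1 = f(0.300000, -1.400071) = 0.322016
  k2 = f(0.600000, -1.303466) = 0.299797
  p ← -1.400071 + (0.3/2)·(0.322016 + 0.299797) = -1.306799
t=0.600000, p=-1.306799:
  k1 = f(0.600000, -1.306799) = 0.300564
  k2 = f(0.900000, -1.216630) = 0.279825
  p ← -1.306799 + (0.3/2)·(0.300564 + 0.279825) = -1.219740
p(0.9) ≈ -1.2197

-1.2197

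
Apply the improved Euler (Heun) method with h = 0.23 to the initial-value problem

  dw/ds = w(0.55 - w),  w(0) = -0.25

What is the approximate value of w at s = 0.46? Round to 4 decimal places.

Heun: k1 = f(s_n, w_n); k2 = f(s_n + h, w_n + h·k1); w_{n+1} = w_n + (h/2)·(k1 + k2).
s=0.000000, w=-0.250000:
  k1 = f(0.000000, -0.250000) = -0.200000
  k2 = f(0.230000, -0.296000) = -0.250416
  w ← -0.250000 + (0.23/2)·(-0.200000 + (-0.250416)) = -0.301798
s=0.230000, w=-0.301798:
  k1 = f(0.230000, -0.301798) = -0.257071
  k2 = f(0.460000, -0.360924) = -0.328774
  w ← -0.301798 + (0.23/2)·(-0.257071 + (-0.328774)) = -0.369170
w(0.46) ≈ -0.3692

-0.3692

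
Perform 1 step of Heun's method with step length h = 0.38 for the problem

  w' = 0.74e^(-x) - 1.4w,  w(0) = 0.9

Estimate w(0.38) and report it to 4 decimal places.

Heun: k1 = f(x_n, w_n); k2 = f(x_n + h, w_n + h·k1); w_{n+1} = w_n + (h/2)·(k1 + k2).
x=0.000000, w=0.900000:
  k1 = f(0.000000, 0.900000) = -0.520000
  k2 = f(0.380000, 0.702400) = -0.477303
  w ← 0.900000 + (0.38/2)·(-0.520000 + (-0.477303)) = 0.710513
w(0.38) ≈ 0.7105

0.7105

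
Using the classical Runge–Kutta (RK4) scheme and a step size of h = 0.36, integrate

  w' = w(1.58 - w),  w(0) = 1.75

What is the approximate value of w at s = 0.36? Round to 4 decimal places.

1.6721

RK4: k1 = f(s_n, w_n); k2 = f(s_n + h/2, w_n + (h/2)·k1); k3 = f(s_n + h/2, w_n + (h/2)·k2); k4 = f(s_n + h, w_n + h·k3); w_{n+1} = w_n + (h/6)·(k1 + 2k2 + 2k3 + k4).
s=0.000000, w=1.750000:
  k1 = f(0.000000, 1.750000) = -0.297500
  k2 = f(0.180000, 1.696450) = -0.197552
  k3 = f(0.180000, 1.714441) = -0.230491
  k4 = f(0.360000, 1.667023) = -0.145070
  w ← 1.750000 + (0.36/6)·(k1 + 2k2 + 2k3 + k4) = 1.672081
w(0.36) ≈ 1.6721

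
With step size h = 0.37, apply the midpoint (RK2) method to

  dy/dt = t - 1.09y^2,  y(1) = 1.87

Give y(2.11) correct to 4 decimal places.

1.4229

Midpoint: k1 = f(t_n, y_n); k2 = f(t_n + h/2, y_n + (h/2)·k1); y_{n+1} = y_n + h·k2.
t=1.000000, y=1.870000:
  k1 = f(1.000000, 1.870000) = -2.811621
  k2 = f(1.185000, 1.349850) = -0.801084
  y ← 1.870000 + 0.37·(-0.801084) = 1.573599
t=1.370000, y=1.573599:
  k1 = f(1.370000, 1.573599) = -1.329073
  k2 = f(1.555000, 1.327720) = -0.366497
  y ← 1.573599 + 0.37·(-0.366497) = 1.437995
t=1.740000, y=1.437995:
  k1 = f(1.740000, 1.437995) = -0.513934
  k2 = f(1.925000, 1.342917) = -0.040735
  y ← 1.437995 + 0.37·(-0.040735) = 1.422923
y(2.11) ≈ 1.4229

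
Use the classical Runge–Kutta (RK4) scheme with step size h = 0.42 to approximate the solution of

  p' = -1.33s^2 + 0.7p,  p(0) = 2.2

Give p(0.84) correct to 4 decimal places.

3.6543

RK4: k1 = f(s_n, p_n); k2 = f(s_n + h/2, p_n + (h/2)·k1); k3 = f(s_n + h/2, p_n + (h/2)·k2); k4 = f(s_n + h, p_n + h·k3); p_{n+1} = p_n + (h/6)·(k1 + 2k2 + 2k3 + k4).
s=0.000000, p=2.200000:
  k1 = f(0.000000, 2.200000) = 1.540000
  k2 = f(0.210000, 2.523400) = 1.707727
  k3 = f(0.210000, 2.558623) = 1.732383
  k4 = f(0.420000, 2.927601) = 1.814709
  p ← 2.200000 + (0.42/6)·(k1 + 2k2 + 2k3 + k4) = 2.916445
s=0.420000, p=2.916445:
  k1 = f(0.420000, 2.916445) = 1.806899
  k2 = f(0.630000, 3.295894) = 1.779249
  k3 = f(0.630000, 3.290087) = 1.775184
  k4 = f(0.840000, 3.662022) = 1.624968
  p ← 2.916445 + (0.42/6)·(k1 + 2k2 + 2k3 + k4) = 3.654296
p(0.84) ≈ 3.6543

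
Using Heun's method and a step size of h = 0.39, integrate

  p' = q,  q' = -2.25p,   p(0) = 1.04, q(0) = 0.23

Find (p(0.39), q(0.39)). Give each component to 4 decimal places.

0.9517, -0.7220

Heun on (p,q): k1 = f(x_n, state_n); k2 = f(x_n + h, state_n + h·k1); state_{n+1} = state_n + (h/2)·(k1 + k2).
0.000000: (1.040000, 0.230000)
  k1 = (0.230000, -2.340000)
  predictor → (1.129700, -0.682600)
  k2 = (-0.682600, -2.541825)
  → (0.951743, -0.721956)
(p(0.39), q(0.39)) ≈ (0.9517, -0.7220)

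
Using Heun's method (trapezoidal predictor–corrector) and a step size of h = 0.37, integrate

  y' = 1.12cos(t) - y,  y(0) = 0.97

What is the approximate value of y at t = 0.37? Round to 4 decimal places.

Heun: k1 = f(t_n, y_n); k2 = f(t_n + h, y_n + h·k1); y_{n+1} = y_n + (h/2)·(k1 + k2).
t=0.000000, y=0.970000:
  k1 = f(0.000000, 0.970000) = 0.150000
  k2 = f(0.370000, 1.025500) = 0.018707
  y ← 0.970000 + (0.37/2)·(0.150000 + 0.018707) = 1.001211
y(0.37) ≈ 1.0012

1.0012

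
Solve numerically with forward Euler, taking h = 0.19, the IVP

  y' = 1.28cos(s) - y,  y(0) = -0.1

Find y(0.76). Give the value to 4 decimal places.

0.6306

Euler: y_{n+1} = y_n + h·f(s_n, y_n).
s=0.000000, y=-0.100000: f=1.380000 → y ← -0.100000 + 0.19·1.380000 = 0.162200
s=0.190000, y=0.162200: f=1.094765 → y ← 0.162200 + 0.19·1.094765 = 0.370205
s=0.380000, y=0.370205: f=0.818485 → y ← 0.370205 + 0.19·0.818485 = 0.525718
s=0.570000, y=0.525718: f=0.551916 → y ← 0.525718 + 0.19·0.551916 = 0.630582
y(0.76) ≈ 0.6306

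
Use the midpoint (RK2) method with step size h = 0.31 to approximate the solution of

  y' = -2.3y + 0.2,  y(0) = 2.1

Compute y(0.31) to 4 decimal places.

Midpoint: k1 = f(t_n, y_n); k2 = f(t_n + h/2, y_n + (h/2)·k1); y_{n+1} = y_n + h·k2.
t=0.000000, y=2.100000:
  k1 = f(0.000000, 2.100000) = -4.630000
  k2 = f(0.155000, 1.382350) = -2.979405
  y ← 2.100000 + 0.31·(-2.979405) = 1.176384
y(0.31) ≈ 1.1764

1.1764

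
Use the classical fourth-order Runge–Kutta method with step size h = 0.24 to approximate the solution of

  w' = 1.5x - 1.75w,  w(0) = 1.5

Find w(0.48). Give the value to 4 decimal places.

RK4: k1 = f(x_n, w_n); k2 = f(x_n + h/2, w_n + (h/2)·k1); k3 = f(x_n + h/2, w_n + (h/2)·k2); k4 = f(x_n + h, w_n + h·k3); w_{n+1} = w_n + (h/6)·(k1 + 2k2 + 2k3 + k4).
x=0.000000, w=1.500000:
  k1 = f(0.000000, 1.500000) = -2.625000
  k2 = f(0.120000, 1.185000) = -1.893750
  k3 = f(0.120000, 1.272750) = -2.047312
  k4 = f(0.240000, 1.008645) = -1.405129
  w ← 1.500000 + (0.24/6)·(k1 + 2k2 + 2k3 + k4) = 1.023510
x=0.240000, w=1.023510:
  k1 = f(0.240000, 1.023510) = -1.431142
  k2 = f(0.360000, 0.851773) = -0.950602
  k3 = f(0.360000, 0.909438) = -1.051516
  k4 = f(0.480000, 0.771146) = -0.629506
  w ← 1.023510 + (0.24/6)·(k1 + 2k2 + 2k3 + k4) = 0.780914
w(0.48) ≈ 0.7809

0.7809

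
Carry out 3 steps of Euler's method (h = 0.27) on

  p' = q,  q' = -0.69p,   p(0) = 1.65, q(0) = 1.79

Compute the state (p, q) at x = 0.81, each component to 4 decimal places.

2.8266, 0.6132

Euler on (p,q): p_{n+1} = p_n + h·p', q_{n+1} = q_n + h·q'.
0.000000: (1.650000, 1.790000); f=(1.790000, -1.138500) → (2.133300, 1.482605)
0.270000: (2.133300, 1.482605); f=(1.482605, -1.471977) → (2.533603, 1.085171)
0.540000: (2.533603, 1.085171); f=(1.085171, -1.748186) → (2.826600, 0.613161)
(p(0.81), q(0.81)) ≈ (2.8266, 0.6132)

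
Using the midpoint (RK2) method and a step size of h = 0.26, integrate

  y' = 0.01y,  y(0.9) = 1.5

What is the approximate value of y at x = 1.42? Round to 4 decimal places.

1.5078

Midpoint: k1 = f(x_n, y_n); k2 = f(x_n + h/2, y_n + (h/2)·k1); y_{n+1} = y_n + h·k2.
x=0.900000, y=1.500000:
  k1 = f(0.900000, 1.500000) = 0.015000
  k2 = f(1.030000, 1.501950) = 0.015019
  y ← 1.500000 + 0.26·0.015019 = 1.503905
x=1.160000, y=1.503905:
  k1 = f(1.160000, 1.503905) = 0.015039
  k2 = f(1.290000, 1.505860) = 0.015059
  y ← 1.503905 + 0.26·0.015059 = 1.507820
y(1.42) ≈ 1.5078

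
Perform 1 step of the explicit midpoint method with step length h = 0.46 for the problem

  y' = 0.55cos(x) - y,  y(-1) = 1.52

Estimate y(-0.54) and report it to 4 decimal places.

Midpoint: k1 = f(x_n, y_n); k2 = f(x_n + h/2, y_n + (h/2)·k1); y_{n+1} = y_n + h·k2.
x=-1.000000, y=1.520000:
  k1 = f(-1.000000, 1.520000) = -1.222834
  k2 = f(-0.770000, 1.238748) = -0.843897
  y ← 1.520000 + 0.46·(-0.843897) = 1.131807
y(-0.54) ≈ 1.1318

1.1318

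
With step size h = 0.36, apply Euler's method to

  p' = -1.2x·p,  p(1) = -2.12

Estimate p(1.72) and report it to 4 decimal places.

Euler: p_{n+1} = p_n + h·f(x_n, p_n).
x=1.000000, p=-2.120000: f=2.544000 → p ← -2.120000 + 0.36·2.544000 = -1.204160
x=1.360000, p=-1.204160: f=1.965189 → p ← -1.204160 + 0.36·1.965189 = -0.496692
p(1.72) ≈ -0.4967

-0.4967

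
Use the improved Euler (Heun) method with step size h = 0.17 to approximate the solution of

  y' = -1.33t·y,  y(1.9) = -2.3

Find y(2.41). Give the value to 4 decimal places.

Heun: k1 = f(t_n, y_n); k2 = f(t_n + h, y_n + h·k1); y_{n+1} = y_n + (h/2)·(k1 + k2).
t=1.900000, y=-2.300000:
  k1 = f(1.900000, -2.300000) = 5.812100
  k2 = f(2.070000, -1.311943) = 3.611910
  y ← -2.300000 + (0.17/2)·(5.812100 + 3.611910) = -1.498959
t=2.070000, y=-1.498959:
  k1 = f(2.070000, -1.498959) = 4.126784
  k2 = f(2.240000, -0.797406) = 2.375631
  y ← -1.498959 + (0.17/2)·(4.126784 + 2.375631) = -0.946254
t=2.240000, y=-0.946254:
  k1 = f(2.240000, -0.946254) = 2.819079
  k2 = f(2.410000, -0.467010) = 1.496908
  y ← -0.946254 + (0.17/2)·(2.819079 + 1.496908) = -0.579395
y(2.41) ≈ -0.5794

-0.5794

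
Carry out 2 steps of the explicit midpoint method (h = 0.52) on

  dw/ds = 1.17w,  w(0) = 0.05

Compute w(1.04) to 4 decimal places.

0.1608

Midpoint: k1 = f(s_n, w_n); k2 = f(s_n + h/2, w_n + (h/2)·k1); w_{n+1} = w_n + h·k2.
s=0.000000, w=0.050000:
  k1 = f(0.000000, 0.050000) = 0.058500
  k2 = f(0.260000, 0.065210) = 0.076296
  w ← 0.050000 + 0.52·0.076296 = 0.089674
s=0.520000, w=0.089674:
  k1 = f(0.520000, 0.089674) = 0.104918
  k2 = f(0.780000, 0.116953) = 0.136834
  w ← 0.089674 + 0.52·0.136834 = 0.160828
w(1.04) ≈ 0.1608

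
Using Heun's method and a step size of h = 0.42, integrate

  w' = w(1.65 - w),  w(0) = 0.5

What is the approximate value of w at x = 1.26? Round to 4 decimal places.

Heun: k1 = f(x_n, w_n); k2 = f(x_n + h, w_n + h·k1); w_{n+1} = w_n + (h/2)·(k1 + k2).
x=0.000000, w=0.500000:
  k1 = f(0.000000, 0.500000) = 0.575000
  k2 = f(0.420000, 0.741500) = 0.673653
  w ← 0.500000 + (0.42/2)·(0.575000 + 0.673653) = 0.762217
x=0.420000, w=0.762217:
  k1 = f(0.420000, 0.762217) = 0.676683
  k2 = f(0.840000, 1.046424) = 0.631596
  w ← 0.762217 + (0.42/2)·(0.676683 + 0.631596) = 1.036956
x=0.840000, w=1.036956:
  k1 = f(0.840000, 1.036956) = 0.635700
  k2 = f(1.260000, 1.303950) = 0.451232
  w ← 1.036956 + (0.42/2)·(0.635700 + 0.451232) = 1.265212
w(1.26) ≈ 1.2652

1.2652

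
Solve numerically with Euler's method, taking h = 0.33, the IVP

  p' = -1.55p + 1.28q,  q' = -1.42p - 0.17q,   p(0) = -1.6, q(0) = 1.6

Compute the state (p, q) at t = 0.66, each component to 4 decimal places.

Euler on (p,q): p_{n+1} = p_n + h·p', q_{n+1} = q_n + h·q'.
0.000000: (-1.600000, 1.600000); f=(4.528000, 2.000000) → (-0.105760, 2.260000)
0.330000: (-0.105760, 2.260000); f=(3.056728, -0.234021) → (0.902960, 2.182773)
(p(0.66), q(0.66)) ≈ (0.9030, 2.1828)

0.9030, 2.1828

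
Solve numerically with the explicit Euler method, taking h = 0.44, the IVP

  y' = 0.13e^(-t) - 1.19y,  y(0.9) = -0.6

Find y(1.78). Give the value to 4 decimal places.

-0.1101

Euler: y_{n+1} = y_n + h·f(t_n, y_n).
t=0.900000, y=-0.600000: f=0.766854 → y ← -0.600000 + 0.44·0.766854 = -0.262584
t=1.340000, y=-0.262584: f=0.346515 → y ← -0.262584 + 0.44·0.346515 = -0.110118
y(1.78) ≈ -0.1101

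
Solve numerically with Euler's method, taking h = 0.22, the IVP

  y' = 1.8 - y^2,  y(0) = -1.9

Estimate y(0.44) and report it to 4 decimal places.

Euler: y_{n+1} = y_n + h·f(t_n, y_n).
t=0.000000, y=-1.900000: f=-1.810000 → y ← -1.900000 + 0.22·(-1.810000) = -2.298200
t=0.220000, y=-2.298200: f=-3.481723 → y ← -2.298200 + 0.22·(-3.481723) = -3.064179
y(0.44) ≈ -3.0642

-3.0642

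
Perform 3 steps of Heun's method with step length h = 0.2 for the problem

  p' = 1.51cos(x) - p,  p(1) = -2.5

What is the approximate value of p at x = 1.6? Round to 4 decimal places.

-1.2247

Heun: k1 = f(x_n, p_n); k2 = f(x_n + h, p_n + h·k1); p_{n+1} = p_n + (h/2)·(k1 + k2).
x=1.000000, p=-2.500000:
  k1 = f(1.000000, -2.500000) = 3.315856
  k2 = f(1.200000, -1.836829) = 2.383989
  p ← -2.500000 + (0.2/2)·(3.315856 + 2.383989) = -1.930015
x=1.200000, p=-1.930015:
  k1 = f(1.200000, -1.930015) = 2.477176
  k2 = f(1.400000, -1.434580) = 1.691231
  p ← -1.930015 + (0.2/2)·(2.477176 + 1.691231) = -1.513175
x=1.400000, p=-1.513175:
  k1 = f(1.400000, -1.513175) = 1.769825
  k2 = f(1.600000, -1.159210) = 1.115119
  p ← -1.513175 + (0.2/2)·(1.769825 + 1.115119) = -1.224680
p(1.6) ≈ -1.2247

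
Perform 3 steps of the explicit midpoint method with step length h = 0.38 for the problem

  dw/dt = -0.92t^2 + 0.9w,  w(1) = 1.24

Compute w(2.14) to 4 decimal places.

Midpoint: k1 = f(t_n, w_n); k2 = f(t_n + h/2, w_n + (h/2)·k1); w_{n+1} = w_n + h·k2.
t=1.000000, w=1.240000:
  k1 = f(1.000000, 1.240000) = 0.196000
  k2 = f(1.190000, 1.277240) = -0.153296
  w ← 1.240000 + 0.38·(-0.153296) = 1.181748
t=1.380000, w=1.181748:
  k1 = f(1.380000, 1.181748) = -0.688475
  k2 = f(1.570000, 1.050937) = -1.321864
  w ← 1.181748 + 0.38·(-1.321864) = 0.679439
t=1.760000, w=0.679439:
  k1 = f(1.760000, 0.679439) = -2.238297
  k2 = f(1.950000, 0.254163) = -3.269554
  w ← 0.679439 + 0.38·(-3.269554) = -0.562991
w(2.14) ≈ -0.5630

-0.5630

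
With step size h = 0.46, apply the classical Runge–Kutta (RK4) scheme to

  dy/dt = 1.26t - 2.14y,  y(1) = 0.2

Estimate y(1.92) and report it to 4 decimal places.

0.8389

RK4: k1 = f(t_n, y_n); k2 = f(t_n + h/2, y_n + (h/2)·k1); k3 = f(t_n + h/2, y_n + (h/2)·k2); k4 = f(t_n + h, y_n + h·k3); y_{n+1} = y_n + (h/6)·(k1 + 2k2 + 2k3 + k4).
t=1.000000, y=0.200000:
  k1 = f(1.000000, 0.200000) = 0.832000
  k2 = f(1.230000, 0.391360) = 0.712290
  k3 = f(1.230000, 0.363827) = 0.771211
  k4 = f(1.460000, 0.554757) = 0.652420
  y ← 0.200000 + (0.46/6)·(k1 + 2k2 + 2k3 + k4) = 0.541276
t=1.460000, y=0.541276:
  k1 = f(1.460000, 0.541276) = 0.681270
  k2 = f(1.690000, 0.697968) = 0.635749
  k3 = f(1.690000, 0.687498) = 0.658155
  k4 = f(1.920000, 0.844027) = 0.612983
  y ← 0.541276 + (0.46/6)·(k1 + 2k2 + 2k3 + k4) = 0.838900
y(1.92) ≈ 0.8389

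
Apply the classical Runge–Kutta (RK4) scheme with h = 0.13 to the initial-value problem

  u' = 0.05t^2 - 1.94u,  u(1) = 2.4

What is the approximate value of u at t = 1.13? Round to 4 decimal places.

RK4: k1 = f(t_n, u_n); k2 = f(t_n + h/2, u_n + (h/2)·k1); k3 = f(t_n + h/2, u_n + (h/2)·k2); k4 = f(t_n + h, u_n + h·k3); u_{n+1} = u_n + (h/6)·(k1 + 2k2 + 2k3 + k4).
t=1.000000, u=2.400000:
  k1 = f(1.000000, 2.400000) = -4.606000
  k2 = f(1.065000, 2.100610) = -4.018472
  k3 = f(1.065000, 2.138799) = -4.092559
  k4 = f(1.130000, 1.867967) = -3.560012
  u ← 2.400000 + (0.13/6)·(k1 + 2k2 + 2k3 + k4) = 1.871592
u(1.13) ≈ 1.8716

1.8716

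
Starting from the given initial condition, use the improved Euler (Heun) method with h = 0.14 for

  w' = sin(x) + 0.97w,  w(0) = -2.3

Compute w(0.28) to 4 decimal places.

-2.9738

Heun: k1 = f(x_n, w_n); k2 = f(x_n + h, w_n + h·k1); w_{n+1} = w_n + (h/2)·(k1 + k2).
x=0.000000, w=-2.300000:
  k1 = f(0.000000, -2.300000) = -2.231000
  k2 = f(0.140000, -2.612340) = -2.394427
  w ← -2.300000 + (0.14/2)·(-2.231000 + (-2.394427)) = -2.623780
x=0.140000, w=-2.623780:
  k1 = f(0.140000, -2.623780) = -2.405523
  k2 = f(0.280000, -2.960553) = -2.595381
  w ← -2.623780 + (0.14/2)·(-2.405523 + (-2.595381)) = -2.973843
w(0.28) ≈ -2.9738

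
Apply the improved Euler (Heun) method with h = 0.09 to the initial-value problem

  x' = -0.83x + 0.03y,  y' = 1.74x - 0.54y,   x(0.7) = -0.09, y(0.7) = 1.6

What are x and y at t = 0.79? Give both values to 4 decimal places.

-0.0795, 1.5112

Heun on (x,y): k1 = f(t_n, state_n); k2 = f(t_n + h, state_n + h·k1); state_{n+1} = state_n + (h/2)·(k1 + k2).
0.700000: (-0.090000, 1.600000)
  k1 = (0.122700, -1.020600)
  predictor → (-0.078957, 1.508146)
  k2 = (0.110779, -0.951784)
  → (-0.079493, 1.511243)
(x(0.79), y(0.79)) ≈ (-0.0795, 1.5112)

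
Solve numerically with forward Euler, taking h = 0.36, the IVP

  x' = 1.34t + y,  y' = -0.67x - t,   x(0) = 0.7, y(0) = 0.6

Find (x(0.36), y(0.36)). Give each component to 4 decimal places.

Euler on (x,y): x_{n+1} = x_n + h·x', y_{n+1} = y_n + h·y'.
0.000000: (0.700000, 0.600000); f=(0.600000, -0.469000) → (0.916000, 0.431160)
(x(0.36), y(0.36)) ≈ (0.9160, 0.4312)

0.9160, 0.4312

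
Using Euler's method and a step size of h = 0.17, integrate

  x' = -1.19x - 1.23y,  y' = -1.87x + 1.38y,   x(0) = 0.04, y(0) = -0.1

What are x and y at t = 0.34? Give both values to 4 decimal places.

0.0706, -0.1849

Euler on (x,y): x_{n+1} = x_n + h·x', y_{n+1} = y_n + h·y'.
0.000000: (0.040000, -0.100000); f=(0.075400, -0.212800) → (0.052818, -0.136176)
0.170000: (0.052818, -0.136176); f=(0.104643, -0.286693) → (0.070607, -0.184914)
(x(0.34), y(0.34)) ≈ (0.0706, -0.1849)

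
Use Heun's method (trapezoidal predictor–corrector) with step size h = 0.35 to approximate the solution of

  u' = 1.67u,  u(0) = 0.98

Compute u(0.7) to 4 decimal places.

3.0195

Heun: k1 = f(s_n, u_n); k2 = f(s_n + h, u_n + h·k1); u_{n+1} = u_n + (h/2)·(k1 + k2).
s=0.000000, u=0.980000:
  k1 = f(0.000000, 0.980000) = 1.636600
  k2 = f(0.350000, 1.552810) = 2.593193
  u ← 0.980000 + (0.35/2)·(1.636600 + 2.593193) = 1.720214
s=0.350000, u=1.720214:
  k1 = f(0.350000, 1.720214) = 2.872757
  k2 = f(0.700000, 2.725679) = 4.551883
  u ← 1.720214 + (0.35/2)·(2.872757 + 4.551883) = 3.019526
u(0.7) ≈ 3.0195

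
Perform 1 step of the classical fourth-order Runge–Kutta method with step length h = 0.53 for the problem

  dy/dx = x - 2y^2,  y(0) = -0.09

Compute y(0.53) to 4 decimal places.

0.0452

RK4: k1 = f(x_n, y_n); k2 = f(x_n + h/2, y_n + (h/2)·k1); k3 = f(x_n + h/2, y_n + (h/2)·k2); k4 = f(x_n + h, y_n + h·k3); y_{n+1} = y_n + (h/6)·(k1 + 2k2 + 2k3 + k4).
x=0.000000, y=-0.090000:
  k1 = f(0.000000, -0.090000) = -0.016200
  k2 = f(0.265000, -0.094293) = 0.247218
  k3 = f(0.265000, -0.024487) = 0.263801
  k4 = f(0.530000, 0.049814) = 0.525037
  y ← -0.090000 + (0.53/6)·(k1 + 2k2 + 2k3 + k4) = 0.045227
y(0.53) ≈ 0.0452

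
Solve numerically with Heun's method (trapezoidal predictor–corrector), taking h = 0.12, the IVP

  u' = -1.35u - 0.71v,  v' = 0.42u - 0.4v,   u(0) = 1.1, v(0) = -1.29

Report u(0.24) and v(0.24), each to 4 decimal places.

0.9661, -1.0729

Heun on (u,v): k1 = f(t_n, state_n); k2 = f(t_n + h, state_n + h·k1); state_{n+1} = state_n + (h/2)·(k1 + k2).
0.000000: (1.100000, -1.290000)
  k1 = (-0.569100, 0.978000)
  predictor → (1.031708, -1.172640)
  k2 = (-0.560231, 0.902373)
  → (1.032240, -1.177178)
0.120000: (1.032240, -1.177178)
  k1 = (-0.557728, 0.904412)
  predictor → (0.965313, -1.068648)
  k2 = (-0.544432, 0.832891)
  → (0.966111, -1.072939)
(u(0.24), v(0.24)) ≈ (0.9661, -1.0729)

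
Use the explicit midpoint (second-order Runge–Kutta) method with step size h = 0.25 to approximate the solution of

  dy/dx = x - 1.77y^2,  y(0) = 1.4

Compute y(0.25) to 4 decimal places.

1.0180

Midpoint: k1 = f(x_n, y_n); k2 = f(x_n + h/2, y_n + (h/2)·k1); y_{n+1} = y_n + h·k2.
x=0.000000, y=1.400000:
  k1 = f(0.000000, 1.400000) = -3.469200
  k2 = f(0.125000, 0.966350) = -1.527883
  y ← 1.400000 + 0.25·(-1.527883) = 1.018029
y(0.25) ≈ 1.0180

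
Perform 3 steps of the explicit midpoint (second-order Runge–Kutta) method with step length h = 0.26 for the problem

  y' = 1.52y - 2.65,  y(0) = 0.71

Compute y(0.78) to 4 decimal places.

Midpoint: k1 = f(t_n, y_n); k2 = f(t_n + h/2, y_n + (h/2)·k1); y_{n+1} = y_n + h·k2.
t=0.000000, y=0.710000:
  k1 = f(0.000000, 0.710000) = -1.570800
  k2 = f(0.130000, 0.505796) = -1.881190
  y ← 0.710000 + 0.26·(-1.881190) = 0.220891
t=0.260000, y=0.220891:
  k1 = f(0.260000, 0.220891) = -2.314246
  k2 = f(0.390000, -0.079961) = -2.771541
  y ← 0.220891 + 0.26·(-2.771541) = -0.499710
t=0.520000, y=-0.499710:
  k1 = f(0.520000, -0.499710) = -3.409559
  k2 = f(0.650000, -0.942953) = -4.083288
  y ← -0.499710 + 0.26·(-4.083288) = -1.561365
y(0.78) ≈ -1.5614

-1.5614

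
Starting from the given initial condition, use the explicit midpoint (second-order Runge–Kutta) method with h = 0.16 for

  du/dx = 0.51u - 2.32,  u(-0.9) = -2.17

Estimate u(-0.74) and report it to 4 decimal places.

Midpoint: k1 = f(x_n, u_n); k2 = f(x_n + h/2, u_n + (h/2)·k1); u_{n+1} = u_n + h·k2.
x=-0.900000, u=-2.170000:
  k1 = f(-0.900000, -2.170000) = -3.426700
  k2 = f(-0.820000, -2.444136) = -3.566509
  u ← -2.170000 + 0.16·(-3.566509) = -2.740641
u(-0.74) ≈ -2.7406

-2.7406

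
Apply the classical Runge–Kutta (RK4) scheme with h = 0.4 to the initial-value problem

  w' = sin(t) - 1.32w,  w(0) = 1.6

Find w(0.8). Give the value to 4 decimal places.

RK4: k1 = f(t_n, w_n); k2 = f(t_n + h/2, w_n + (h/2)·k1); k3 = f(t_n + h/2, w_n + (h/2)·k2); k4 = f(t_n + h, w_n + h·k3); w_{n+1} = w_n + (h/6)·(k1 + 2k2 + 2k3 + k4).
t=0.000000, w=1.600000:
  k1 = f(0.000000, 1.600000) = -2.112000
  k2 = f(0.200000, 1.177600) = -1.355763
  k3 = f(0.200000, 1.328847) = -1.555409
  k4 = f(0.400000, 0.977836) = -0.901326
  w ← 1.600000 + (0.4/6)·(k1 + 2k2 + 2k3 + k4) = 1.010955
t=0.400000, w=1.010955:
  k1 = f(0.400000, 1.010955) = -0.945043
  k2 = f(0.600000, 0.821947) = -0.520327
  k3 = f(0.600000, 0.906890) = -0.632452
  k4 = f(0.800000, 0.757974) = -0.283170
  w ← 1.010955 + (0.4/6)·(k1 + 2k2 + 2k3 + k4) = 0.775371
w(0.8) ≈ 0.7754

0.7754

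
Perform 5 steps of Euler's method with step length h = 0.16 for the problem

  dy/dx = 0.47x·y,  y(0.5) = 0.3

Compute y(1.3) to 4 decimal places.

Euler: y_{n+1} = y_n + h·f(x_n, y_n).
x=0.500000, y=0.300000: f=0.070500 → y ← 0.300000 + 0.16·0.070500 = 0.311280
x=0.660000, y=0.311280: f=0.096559 → y ← 0.311280 + 0.16·0.096559 = 0.326729
x=0.820000, y=0.326729: f=0.125922 → y ← 0.326729 + 0.16·0.125922 = 0.346877
x=0.980000, y=0.346877: f=0.159771 → y ← 0.346877 + 0.16·0.159771 = 0.372440
x=1.140000, y=0.372440: f=0.199554 → y ← 0.372440 + 0.16·0.199554 = 0.404369
y(1.3) ≈ 0.4044

0.4044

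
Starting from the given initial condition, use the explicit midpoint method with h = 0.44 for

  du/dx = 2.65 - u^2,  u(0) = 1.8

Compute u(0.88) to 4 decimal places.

1.6971

Midpoint: k1 = f(x_n, u_n); k2 = f(x_n + h/2, u_n + (h/2)·k1); u_{n+1} = u_n + h·k2.
x=0.000000, u=1.800000:
  k1 = f(0.000000, 1.800000) = -0.590000
  k2 = f(0.220000, 1.670200) = -0.139568
  u ← 1.800000 + 0.44·(-0.139568) = 1.738590
x=0.440000, u=1.738590:
  k1 = f(0.440000, 1.738590) = -0.372695
  k2 = f(0.660000, 1.656597) = -0.094314
  u ← 1.738590 + 0.44·(-0.094314) = 1.697092
u(0.88) ≈ 1.6971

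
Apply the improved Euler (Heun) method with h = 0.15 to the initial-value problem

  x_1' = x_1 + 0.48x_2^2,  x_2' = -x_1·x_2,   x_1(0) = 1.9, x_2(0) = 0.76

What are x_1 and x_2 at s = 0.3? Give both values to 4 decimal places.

Heun on (x_1,x_2): k1 = f(s_n, state_n); k2 = f(s_n + h, state_n + h·k1); state_{n+1} = state_n + (h/2)·(k1 + k2).
0.000000: (1.900000, 0.760000)
  k1 = (2.177248, -1.444000)
  predictor → (2.226587, 0.543400)
  k2 = (2.368323, -1.209927)
  → (2.240918, 0.560955)
0.150000: (2.240918, 0.560955)
  k1 = (2.391960, -1.257055)
  predictor → (2.599712, 0.372397)
  k2 = (2.666278, -0.968125)
  → (2.620286, 0.394067)
(x_1(0.3), x_2(0.3)) ≈ (2.6203, 0.3941)

2.6203, 0.3941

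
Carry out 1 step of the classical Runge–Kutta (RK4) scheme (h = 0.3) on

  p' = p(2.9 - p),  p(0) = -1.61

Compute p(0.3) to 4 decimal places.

RK4: k1 = f(x_n, p_n); k2 = f(x_n + h/2, p_n + (h/2)·k1); k3 = f(x_n + h/2, p_n + (h/2)·k2); k4 = f(x_n + h, p_n + h·k3); p_{n+1} = p_n + (h/6)·(k1 + 2k2 + 2k3 + k4).
x=0.000000, p=-1.610000:
  k1 = f(0.000000, -1.610000) = -7.261100
  k2 = f(0.150000, -2.699165) = -15.113070
  k3 = f(0.150000, -3.876961) = -26.274008
  k4 = f(0.300000, -9.492203) = -117.629297
  p ← -1.610000 + (0.3/6)·(k1 + 2k2 + 2k3 + k4) = -11.993228
p(0.3) ≈ -11.9932

-11.9932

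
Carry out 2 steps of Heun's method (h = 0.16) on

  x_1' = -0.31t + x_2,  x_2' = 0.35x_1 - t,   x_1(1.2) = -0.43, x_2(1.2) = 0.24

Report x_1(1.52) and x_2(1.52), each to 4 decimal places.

Heun on (x_1,x_2): k1 = f(t_n, state_n); k2 = f(t_n + h, state_n + h·k1); state_{n+1} = state_n + (h/2)·(k1 + k2).
1.200000: (-0.430000, 0.240000)
  k1 = (-0.132000, -1.350500)
  predictor → (-0.451120, 0.023920)
  k2 = (-0.397680, -1.517892)
  → (-0.472374, 0.010529)
1.360000: (-0.472374, 0.010529)
  k1 = (-0.411071, -1.525331)
  predictor → (-0.538146, -0.233524)
  k2 = (-0.704724, -1.708351)
  → (-0.561638, -0.248166)
(x_1(1.52), x_2(1.52)) ≈ (-0.5616, -0.2482)

-0.5616, -0.2482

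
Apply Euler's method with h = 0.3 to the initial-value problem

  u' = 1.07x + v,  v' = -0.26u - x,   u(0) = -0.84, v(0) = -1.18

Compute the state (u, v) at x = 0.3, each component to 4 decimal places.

Euler on (u,v): u_{n+1} = u_n + h·u', v_{n+1} = v_n + h·v'.
0.000000: (-0.840000, -1.180000); f=(-1.180000, 0.218400) → (-1.194000, -1.114480)
(u(0.3), v(0.3)) ≈ (-1.1940, -1.1145)

-1.1940, -1.1145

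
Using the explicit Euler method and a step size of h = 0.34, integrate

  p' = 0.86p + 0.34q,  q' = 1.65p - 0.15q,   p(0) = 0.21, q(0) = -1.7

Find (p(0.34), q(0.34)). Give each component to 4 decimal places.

Euler on (p,q): p_{n+1} = p_n + h·p', q_{n+1} = q_n + h·q'.
0.000000: (0.210000, -1.700000); f=(-0.397400, 0.601500) → (0.074884, -1.495490)
(p(0.34), q(0.34)) ≈ (0.0749, -1.4955)

0.0749, -1.4955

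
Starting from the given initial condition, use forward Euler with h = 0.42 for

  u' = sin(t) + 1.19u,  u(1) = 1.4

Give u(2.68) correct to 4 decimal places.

Euler: u_{n+1} = u_n + h·f(t_n, u_n).
t=1.000000, u=1.400000: f=2.507471 → u ← 1.400000 + 0.42·2.507471 = 2.453138
t=1.420000, u=2.453138: f=3.907886 → u ← 2.453138 + 0.42·3.907886 = 4.094450
t=1.840000, u=4.094450: f=5.836378 → u ← 4.094450 + 0.42·5.836378 = 6.545729
t=2.260000, u=6.545729: f=8.561170 → u ← 6.545729 + 0.42·8.561170 = 10.141420
u(2.68) ≈ 10.1414

10.1414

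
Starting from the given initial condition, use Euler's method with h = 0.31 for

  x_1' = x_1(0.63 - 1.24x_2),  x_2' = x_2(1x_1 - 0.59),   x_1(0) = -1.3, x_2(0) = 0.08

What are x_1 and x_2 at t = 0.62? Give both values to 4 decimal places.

Euler on (x_1,x_2): x_1_{n+1} = x_1_n + h·x_1', x_2_{n+1} = x_2_n + h·x_2'.
0.000000: (-1.300000, 0.080000); f=(-0.690040, -0.151200) → (-1.513912, 0.033128)
0.310000: (-1.513912, 0.033128); f=(-0.891575, -0.069698) → (-1.790301, 0.011521)
(x_1(0.62), x_2(0.62)) ≈ (-1.7903, 0.0115)

-1.7903, 0.0115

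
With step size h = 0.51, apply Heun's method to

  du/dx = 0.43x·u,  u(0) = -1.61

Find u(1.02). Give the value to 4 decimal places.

-2.0065

Heun: k1 = f(x_n, u_n); k2 = f(x_n + h, u_n + h·k1); u_{n+1} = u_n + (h/2)·(k1 + k2).
x=0.000000, u=-1.610000:
  k1 = f(0.000000, -1.610000) = 0.000000
  k2 = f(0.510000, -1.610000) = -0.353073
  u ← -1.610000 + (0.51/2)·(0.000000 + (-0.353073)) = -1.700034
x=0.510000, u=-1.700034:
  k1 = f(0.510000, -1.700034) = -0.372817
  k2 = f(1.020000, -1.890170) = -0.829029
  u ← -1.700034 + (0.51/2)·(-0.372817 + (-0.829029)) = -2.006504
u(1.02) ≈ -2.0065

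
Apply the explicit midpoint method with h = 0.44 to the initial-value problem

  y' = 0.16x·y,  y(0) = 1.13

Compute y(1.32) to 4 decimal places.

Midpoint: k1 = f(x_n, y_n); k2 = f(x_n + h/2, y_n + (h/2)·k1); y_{n+1} = y_n + h·k2.
x=0.000000, y=1.130000:
  k1 = f(0.000000, 1.130000) = 0.000000
  k2 = f(0.220000, 1.130000) = 0.039776
  y ← 1.130000 + 0.44·0.039776 = 1.147501
x=0.440000, y=1.147501:
  k1 = f(0.440000, 1.147501) = 0.080784
  k2 = f(0.660000, 1.165274) = 0.123053
  y ← 1.147501 + 0.44·0.123053 = 1.201645
x=0.880000, y=1.201645:
  k1 = f(0.880000, 1.201645) = 0.169192
  k2 = f(1.100000, 1.238867) = 0.218041
  y ← 1.201645 + 0.44·0.218041 = 1.297583
y(1.32) ≈ 1.2976

1.2976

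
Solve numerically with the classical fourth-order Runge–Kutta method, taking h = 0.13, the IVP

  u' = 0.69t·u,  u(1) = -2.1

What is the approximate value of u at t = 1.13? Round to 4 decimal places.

-2.3105

RK4: k1 = f(t_n, u_n); k2 = f(t_n + h/2, u_n + (h/2)·k1); k3 = f(t_n + h/2, u_n + (h/2)·k2); k4 = f(t_n + h, u_n + h·k3); u_{n+1} = u_n + (h/6)·(k1 + 2k2 + 2k3 + k4).
t=1.000000, u=-2.100000:
  k1 = f(1.000000, -2.100000) = -1.449000
  k2 = f(1.065000, -2.194185) = -1.612397
  k3 = f(1.065000, -2.204806) = -1.620202
  k4 = f(1.130000, -2.310626) = -1.801595
  u ← -2.100000 + (0.13/6)·(k1 + 2k2 + 2k3 + k4) = -2.310509
u(1.13) ≈ -2.3105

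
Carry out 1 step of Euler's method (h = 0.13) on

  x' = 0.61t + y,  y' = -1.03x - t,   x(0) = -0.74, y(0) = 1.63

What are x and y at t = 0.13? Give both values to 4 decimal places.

Euler on (x,y): x_{n+1} = x_n + h·x', y_{n+1} = y_n + h·y'.
0.000000: (-0.740000, 1.630000); f=(1.630000, 0.762200) → (-0.528100, 1.729086)
(x(0.13), y(0.13)) ≈ (-0.5281, 1.7291)

-0.5281, 1.7291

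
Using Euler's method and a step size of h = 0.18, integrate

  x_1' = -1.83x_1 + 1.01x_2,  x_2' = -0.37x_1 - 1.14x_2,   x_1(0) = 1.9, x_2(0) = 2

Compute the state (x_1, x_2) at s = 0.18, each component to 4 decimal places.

1.6377, 1.4631

Euler on (x_1,x_2): x_1_{n+1} = x_1_n + h·x_1', x_2_{n+1} = x_2_n + h·x_2'.
0.000000: (1.900000, 2.000000); f=(-1.457000, -2.983000) → (1.637740, 1.463060)
(x_1(0.18), x_2(0.18)) ≈ (1.6377, 1.4631)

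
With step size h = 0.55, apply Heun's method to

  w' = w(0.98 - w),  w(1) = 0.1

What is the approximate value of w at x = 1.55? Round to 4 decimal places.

Heun: k1 = f(x_n, w_n); k2 = f(x_n + h, w_n + h·k1); w_{n+1} = w_n + (h/2)·(k1 + k2).
x=1.000000, w=0.100000:
  k1 = f(1.000000, 0.100000) = 0.088000
  k2 = f(1.550000, 0.148400) = 0.123409
  w ← 0.100000 + (0.55/2)·(0.088000 + 0.123409) = 0.158138
w(1.55) ≈ 0.1581

0.1581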